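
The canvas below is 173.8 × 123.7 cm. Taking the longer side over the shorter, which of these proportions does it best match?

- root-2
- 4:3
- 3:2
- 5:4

root-2

173.8/123.7 ≈ 1.405. Nearest candidates are root-2 (1.414, off by 0.009) and 4:3 (1.333, off by 0.072).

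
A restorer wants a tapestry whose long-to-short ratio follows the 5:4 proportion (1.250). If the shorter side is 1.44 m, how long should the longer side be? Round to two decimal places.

5:4 = 1.25000.
Longer side = 1.44 × 1.25000 ≈ 1.8000 → 1.80 m.

1.80 m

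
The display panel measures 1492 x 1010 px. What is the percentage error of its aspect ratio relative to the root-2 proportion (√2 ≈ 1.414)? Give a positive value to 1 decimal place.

4.5%

Ratio = 1492 / 1010 ≈ 1.4772.
Ideal root-2 ≈ 1.4142. |1.4772 − 1.4142| / 1.4142 ≈ 4.45% → 4.5%.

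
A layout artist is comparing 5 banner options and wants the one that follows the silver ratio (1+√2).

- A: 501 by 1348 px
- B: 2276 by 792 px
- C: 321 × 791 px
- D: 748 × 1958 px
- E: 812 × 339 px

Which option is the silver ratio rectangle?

E

Target silver ratio ≈ 2.414.
A: 2.691 (Δ0.277)  B: 2.874 (Δ0.460)  C: 2.464 (Δ0.050)  D: 2.618 (Δ0.204)  E: 2.395 (Δ0.019)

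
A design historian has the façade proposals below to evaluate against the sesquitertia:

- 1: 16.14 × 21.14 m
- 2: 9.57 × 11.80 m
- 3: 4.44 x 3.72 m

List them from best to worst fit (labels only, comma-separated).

1: 21.14/16.14 ≈ 1.310 → |1.310 − 1.333| = 0.023
2: 11.80/9.57 ≈ 1.233 → |1.233 − 1.333| = 0.100
3: 4.44/3.72 ≈ 1.194 → |1.194 − 1.333| = 0.139

1, 2, 3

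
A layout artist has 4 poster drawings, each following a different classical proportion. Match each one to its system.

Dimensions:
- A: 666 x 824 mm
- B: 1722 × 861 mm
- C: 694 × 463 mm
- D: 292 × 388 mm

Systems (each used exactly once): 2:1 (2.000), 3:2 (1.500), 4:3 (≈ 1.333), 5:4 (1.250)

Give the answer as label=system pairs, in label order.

A=5:4, B=2:1, C=3:2, D=4:3

Ratios: A ≈ 1.237; B ≈ 2.000; C ≈ 1.499; D ≈ 1.329.
Targets: 2:1 ≈ 2.000; 3:2 ≈ 1.500; 4:3 ≈ 1.333; 5:4 ≈ 1.250.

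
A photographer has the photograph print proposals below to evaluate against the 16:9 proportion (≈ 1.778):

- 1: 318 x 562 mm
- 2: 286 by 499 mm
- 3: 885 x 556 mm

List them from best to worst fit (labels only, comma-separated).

1, 2, 3

1: 562/318 ≈ 1.767 → |1.767 − 1.778| = 0.011
2: 499/286 ≈ 1.745 → |1.745 − 1.778| = 0.033
3: 885/556 ≈ 1.592 → |1.592 − 1.778| = 0.186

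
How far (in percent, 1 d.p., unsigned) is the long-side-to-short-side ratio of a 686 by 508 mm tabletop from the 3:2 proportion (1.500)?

Ratio = 686 / 508 ≈ 1.3504.
Ideal 3:2 = 1.5000. |1.3504 − 1.5000| / 1.5000 ≈ 9.97% → 10.0%.

10.0%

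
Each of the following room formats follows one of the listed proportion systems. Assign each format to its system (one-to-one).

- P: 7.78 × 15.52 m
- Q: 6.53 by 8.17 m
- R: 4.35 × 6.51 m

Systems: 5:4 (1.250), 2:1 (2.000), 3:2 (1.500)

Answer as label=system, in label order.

Ratios: P ≈ 1.995; Q ≈ 1.251; R ≈ 1.497.
Targets: 5:4 ≈ 1.250; 2:1 ≈ 2.000; 3:2 ≈ 1.500.

P=2:1, Q=5:4, R=3:2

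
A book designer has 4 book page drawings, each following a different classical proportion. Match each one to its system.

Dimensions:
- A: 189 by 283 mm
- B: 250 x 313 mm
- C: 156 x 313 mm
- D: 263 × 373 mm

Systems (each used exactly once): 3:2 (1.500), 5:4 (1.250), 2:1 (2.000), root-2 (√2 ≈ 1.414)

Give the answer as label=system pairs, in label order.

Ratios: A ≈ 1.497; B ≈ 1.252; C ≈ 2.006; D ≈ 1.418.
Targets: 3:2 ≈ 1.500; 5:4 ≈ 1.250; 2:1 ≈ 2.000; root-2 ≈ 1.414.

A=3:2, B=5:4, C=2:1, D=root-2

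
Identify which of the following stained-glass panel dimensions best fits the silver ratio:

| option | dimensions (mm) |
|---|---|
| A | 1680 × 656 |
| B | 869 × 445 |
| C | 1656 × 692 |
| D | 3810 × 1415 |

Ratios (long/short): A ≈ 2.561; B ≈ 1.953; C ≈ 2.393; D ≈ 2.693.
silver ratio ≈ 2.414; option C is nearest (Δ 0.021).

C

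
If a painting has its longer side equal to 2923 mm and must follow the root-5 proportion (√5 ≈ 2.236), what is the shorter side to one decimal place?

1307.2 mm

root-5 ≈ 2.23607.
Shorter side = 2923 ÷ 2.23607 ≈ 1307.204 → 1307.2 mm.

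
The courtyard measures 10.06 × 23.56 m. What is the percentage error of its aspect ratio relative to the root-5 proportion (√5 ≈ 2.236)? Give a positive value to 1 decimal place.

4.7%

Ratio = 23.56 / 10.06 ≈ 2.3419.
Ideal root-5 ≈ 2.2361. |2.3419 − 2.2361| / 2.2361 ≈ 4.73% → 4.7%.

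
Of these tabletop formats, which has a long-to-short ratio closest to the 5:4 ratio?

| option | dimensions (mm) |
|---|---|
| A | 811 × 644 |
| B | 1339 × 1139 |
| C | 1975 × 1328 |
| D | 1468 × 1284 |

A

Ratios (long/short): A ≈ 1.259; B ≈ 1.176; C ≈ 1.487; D ≈ 1.143.
5:4 ≈ 1.250; option A is nearest (Δ 0.009).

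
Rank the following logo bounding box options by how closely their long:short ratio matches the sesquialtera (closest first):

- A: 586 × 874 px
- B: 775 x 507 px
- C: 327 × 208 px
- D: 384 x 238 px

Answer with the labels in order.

A, B, C, D

Ratios: A = 874 / 586 ≈ 1.491; B = 775 / 507 ≈ 1.529; C = 327 / 208 ≈ 1.572; D = 384 / 238 ≈ 1.613.
|Δ from 1.500|: A 0.009; B 0.029; C 0.072; D 0.113.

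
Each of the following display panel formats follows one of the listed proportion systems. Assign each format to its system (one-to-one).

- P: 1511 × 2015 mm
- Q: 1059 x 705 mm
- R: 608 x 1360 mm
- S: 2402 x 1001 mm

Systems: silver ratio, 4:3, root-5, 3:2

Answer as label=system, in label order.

P=4:3, Q=3:2, R=root-5, S=silver ratio

Ratios: P ≈ 1.334; Q ≈ 1.502; R ≈ 2.237; S ≈ 2.400.
Targets: silver ratio ≈ 2.414; 4:3 ≈ 1.333; root-5 ≈ 2.236; 3:2 ≈ 1.500.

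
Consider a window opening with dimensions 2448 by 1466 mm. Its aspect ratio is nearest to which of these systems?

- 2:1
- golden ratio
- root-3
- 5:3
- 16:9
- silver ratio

5:3

2448/1466 ≈ 1.670. Nearest candidates are 5:3 (1.667, off by 0.003) and golden ratio (1.618, off by 0.052).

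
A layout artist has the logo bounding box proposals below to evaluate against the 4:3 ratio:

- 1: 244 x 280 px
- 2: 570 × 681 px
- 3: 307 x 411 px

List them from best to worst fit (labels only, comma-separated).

3, 2, 1

1: 280/244 ≈ 1.148 → |1.148 − 1.333| = 0.185
2: 681/570 ≈ 1.195 → |1.195 − 1.333| = 0.138
3: 411/307 ≈ 1.339 → |1.339 − 1.333| = 0.006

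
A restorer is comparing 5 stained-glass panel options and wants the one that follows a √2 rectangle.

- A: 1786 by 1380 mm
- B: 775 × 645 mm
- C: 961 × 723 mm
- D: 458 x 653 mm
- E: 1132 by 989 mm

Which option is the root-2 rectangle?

D

Ratios (long/short): A ≈ 1.294; B ≈ 1.202; C ≈ 1.329; D ≈ 1.426; E ≈ 1.145.
root-2 ≈ 1.414; option D is nearest (Δ 0.012).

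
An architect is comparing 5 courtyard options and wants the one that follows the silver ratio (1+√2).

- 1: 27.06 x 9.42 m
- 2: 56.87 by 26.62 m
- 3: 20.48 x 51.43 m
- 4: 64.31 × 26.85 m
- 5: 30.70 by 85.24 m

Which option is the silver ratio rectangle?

4

Target silver ratio ≈ 2.414.
1: 2.873 (Δ0.459)  2: 2.136 (Δ0.278)  3: 2.511 (Δ0.097)  4: 2.395 (Δ0.019)  5: 2.777 (Δ0.363)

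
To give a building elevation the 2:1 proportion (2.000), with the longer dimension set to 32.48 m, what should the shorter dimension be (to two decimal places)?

16.24 m

2:1 = 2.00000.
Shorter side = 32.48 ÷ 2.00000 ≈ 16.2400 → 16.24 m.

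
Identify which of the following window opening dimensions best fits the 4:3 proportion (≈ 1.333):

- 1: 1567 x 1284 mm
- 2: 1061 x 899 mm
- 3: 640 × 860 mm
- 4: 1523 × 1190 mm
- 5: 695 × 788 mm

Ratios (long/short): 1 ≈ 1.220; 2 ≈ 1.180; 3 ≈ 1.344; 4 ≈ 1.280; 5 ≈ 1.134.
4:3 ≈ 1.333; option 3 is nearest (Δ 0.011).

3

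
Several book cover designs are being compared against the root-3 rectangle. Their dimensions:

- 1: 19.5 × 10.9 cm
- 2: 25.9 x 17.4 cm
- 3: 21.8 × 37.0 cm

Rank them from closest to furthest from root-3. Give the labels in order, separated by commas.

Ratios: 1 = 19.5 / 10.9 ≈ 1.789; 2 = 25.9 / 17.4 ≈ 1.489; 3 = 37.0 / 21.8 ≈ 1.697.
|Δ from 1.732|: 1 0.057; 2 0.243; 3 0.035.

3, 1, 2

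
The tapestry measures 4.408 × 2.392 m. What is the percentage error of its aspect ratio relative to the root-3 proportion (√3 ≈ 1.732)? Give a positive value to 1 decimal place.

6.4%

Ratio = 4.408 / 2.392 ≈ 1.8428.
Ideal root-3 ≈ 1.7321. |1.8428 − 1.7321| / 1.7321 ≈ 6.39% → 6.4%.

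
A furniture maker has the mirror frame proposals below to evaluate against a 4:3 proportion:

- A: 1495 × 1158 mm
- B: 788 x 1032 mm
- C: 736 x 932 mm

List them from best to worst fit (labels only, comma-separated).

Ratios: A = 1495 / 1158 ≈ 1.291; B = 1032 / 788 ≈ 1.310; C = 932 / 736 ≈ 1.266.
|Δ from 1.333|: A 0.042; B 0.023; C 0.067.

B, A, C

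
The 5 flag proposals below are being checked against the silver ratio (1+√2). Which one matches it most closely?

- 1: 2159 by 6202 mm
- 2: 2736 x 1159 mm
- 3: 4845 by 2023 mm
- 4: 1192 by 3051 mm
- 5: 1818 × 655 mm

3

Ratios (long/short): 1 ≈ 2.873; 2 ≈ 2.361; 3 ≈ 2.395; 4 ≈ 2.560; 5 ≈ 2.776.
silver ratio ≈ 2.414; option 3 is nearest (Δ 0.019).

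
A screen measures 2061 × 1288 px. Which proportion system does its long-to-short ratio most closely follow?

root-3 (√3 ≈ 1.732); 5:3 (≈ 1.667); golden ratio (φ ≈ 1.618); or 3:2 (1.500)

golden ratio

Ratio = 2061 / 1288 ≈ 1.600.
Distances: root-3 1.732 (Δ 0.132); 5:3 1.667 (Δ 0.067); golden ratio 1.618 (Δ 0.018); 3:2 1.500 (Δ 0.100).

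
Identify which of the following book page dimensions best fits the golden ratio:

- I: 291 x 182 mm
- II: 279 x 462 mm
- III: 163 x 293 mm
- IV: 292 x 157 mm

I

Ratios (long/short): I ≈ 1.599; II ≈ 1.656; III ≈ 1.798; IV ≈ 1.860.
golden ratio ≈ 1.618; option I is nearest (Δ 0.019).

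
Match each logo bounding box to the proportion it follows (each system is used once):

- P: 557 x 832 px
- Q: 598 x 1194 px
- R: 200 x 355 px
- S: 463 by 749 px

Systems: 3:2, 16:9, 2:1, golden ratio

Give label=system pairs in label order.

P = 832/557 ≈ 1.494 → 3:2 (1.500)
Q = 1194/598 ≈ 1.997 → 2:1 (2.000)
R = 355/200 ≈ 1.775 → 16:9 (1.778)
S = 749/463 ≈ 1.618 → golden ratio (1.618)

P=3:2, Q=2:1, R=16:9, S=golden ratio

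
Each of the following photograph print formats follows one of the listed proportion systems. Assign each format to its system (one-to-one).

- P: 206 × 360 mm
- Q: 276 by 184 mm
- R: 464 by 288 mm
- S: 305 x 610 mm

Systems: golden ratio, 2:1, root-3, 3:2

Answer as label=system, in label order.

P = 360/206 ≈ 1.748 → root-3 (1.732)
Q = 276/184 ≈ 1.500 → 3:2 (1.500)
R = 464/288 ≈ 1.611 → golden ratio (1.618)
S = 610/305 ≈ 2.000 → 2:1 (2.000)

P=root-3, Q=3:2, R=golden ratio, S=2:1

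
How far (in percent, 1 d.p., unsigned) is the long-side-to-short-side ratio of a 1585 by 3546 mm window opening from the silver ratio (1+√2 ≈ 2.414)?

7.3%

Ratio = 3546 / 1585 ≈ 2.2372.
Ideal silver ratio ≈ 2.4142. |2.2372 − 2.4142| / 2.4142 ≈ 7.33% → 7.3%.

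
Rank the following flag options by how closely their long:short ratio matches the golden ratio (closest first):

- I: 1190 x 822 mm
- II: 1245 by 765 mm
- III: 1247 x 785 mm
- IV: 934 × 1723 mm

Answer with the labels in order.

Ratios: I = 1190 / 822 ≈ 1.448; II = 1245 / 765 ≈ 1.627; III = 1247 / 785 ≈ 1.589; IV = 1723 / 934 ≈ 1.845.
|Δ from 1.618|: I 0.170; II 0.009; III 0.029; IV 0.227.

II, III, I, IV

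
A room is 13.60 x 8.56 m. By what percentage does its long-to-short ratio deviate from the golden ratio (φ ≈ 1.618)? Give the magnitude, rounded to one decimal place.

1.8%

Ratio = 13.60 / 8.56 ≈ 1.5888.
Ideal golden ratio ≈ 1.6180. |1.5888 − 1.6180| / 1.6180 ≈ 1.80% → 1.8%.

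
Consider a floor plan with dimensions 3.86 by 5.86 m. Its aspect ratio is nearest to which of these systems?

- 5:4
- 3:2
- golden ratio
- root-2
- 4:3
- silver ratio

5.86/3.86 ≈ 1.518. Nearest candidates are 3:2 (1.500, off by 0.018) and golden ratio (1.618, off by 0.100).

3:2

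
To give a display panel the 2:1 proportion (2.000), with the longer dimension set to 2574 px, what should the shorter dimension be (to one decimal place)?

2:1 = 2.00000.
Shorter side = 2574 ÷ 2.00000 ≈ 1287.000 → 1287.0 px.

1287.0 px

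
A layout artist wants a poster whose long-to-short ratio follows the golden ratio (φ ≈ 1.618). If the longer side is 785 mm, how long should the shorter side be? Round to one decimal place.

485.2 mm

golden ratio ≈ 1.61803.
Shorter side = 785 ÷ 1.61803 ≈ 485.158 → 485.2 mm.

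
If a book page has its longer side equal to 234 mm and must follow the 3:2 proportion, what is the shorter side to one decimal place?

3:2 = 1.50000.
Shorter side = 234 ÷ 1.50000 ≈ 156.000 → 156.0 mm.

156.0 mm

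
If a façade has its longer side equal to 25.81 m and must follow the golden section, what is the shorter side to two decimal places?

golden ratio ≈ 1.61803.
Shorter side = 25.81 ÷ 1.61803 ≈ 15.9515 → 15.95 m.

15.95 m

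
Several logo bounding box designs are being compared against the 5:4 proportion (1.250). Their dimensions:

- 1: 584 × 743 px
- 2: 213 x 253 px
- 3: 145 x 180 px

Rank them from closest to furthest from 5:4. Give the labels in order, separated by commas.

1: 743/584 ≈ 1.272 → |1.272 − 1.250| = 0.022
2: 253/213 ≈ 1.188 → |1.188 − 1.250| = 0.062
3: 180/145 ≈ 1.241 → |1.241 − 1.250| = 0.009

3, 1, 2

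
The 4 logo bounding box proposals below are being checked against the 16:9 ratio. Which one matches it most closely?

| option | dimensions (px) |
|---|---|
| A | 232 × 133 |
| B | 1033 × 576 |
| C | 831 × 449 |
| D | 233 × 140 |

B

Target 16:9 ≈ 1.778.
A: 1.744 (Δ0.034)  B: 1.793 (Δ0.015)  C: 1.851 (Δ0.073)  D: 1.664 (Δ0.114)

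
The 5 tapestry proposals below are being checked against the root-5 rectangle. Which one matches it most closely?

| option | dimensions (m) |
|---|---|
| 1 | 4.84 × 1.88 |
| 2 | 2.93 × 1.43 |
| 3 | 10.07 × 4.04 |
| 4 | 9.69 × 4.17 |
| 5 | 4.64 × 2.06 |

5

Target root-5 ≈ 2.236.
1: 2.574 (Δ0.338)  2: 2.049 (Δ0.187)  3: 2.493 (Δ0.257)  4: 2.324 (Δ0.088)  5: 2.252 (Δ0.016)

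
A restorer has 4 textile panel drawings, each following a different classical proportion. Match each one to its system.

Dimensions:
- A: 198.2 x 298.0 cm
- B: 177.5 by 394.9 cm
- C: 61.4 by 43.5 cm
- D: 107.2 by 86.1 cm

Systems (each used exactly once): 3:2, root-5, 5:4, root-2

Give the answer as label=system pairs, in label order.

A = 298.0/198.2 ≈ 1.504 → 3:2 (1.500)
B = 394.9/177.5 ≈ 2.225 → root-5 (2.236)
C = 61.4/43.5 ≈ 1.411 → root-2 (1.414)
D = 107.2/86.1 ≈ 1.245 → 5:4 (1.250)

A=3:2, B=root-5, C=root-2, D=5:4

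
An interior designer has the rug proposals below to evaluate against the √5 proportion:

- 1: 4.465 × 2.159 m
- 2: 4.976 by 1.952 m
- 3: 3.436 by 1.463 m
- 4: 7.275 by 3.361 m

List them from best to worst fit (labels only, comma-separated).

1: 4.465/2.159 ≈ 2.068 → |2.068 − 2.236| = 0.168
2: 4.976/1.952 ≈ 2.549 → |2.549 − 2.236| = 0.313
3: 3.436/1.463 ≈ 2.349 → |2.349 − 2.236| = 0.113
4: 7.275/3.361 ≈ 2.165 → |2.165 − 2.236| = 0.071

4, 3, 1, 2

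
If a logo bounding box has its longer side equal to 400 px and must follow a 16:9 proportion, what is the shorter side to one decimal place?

225.0 px

16:9 ≈ 1.77778.
Shorter side = 400 ÷ 1.77778 ≈ 225.000 → 225.0 px.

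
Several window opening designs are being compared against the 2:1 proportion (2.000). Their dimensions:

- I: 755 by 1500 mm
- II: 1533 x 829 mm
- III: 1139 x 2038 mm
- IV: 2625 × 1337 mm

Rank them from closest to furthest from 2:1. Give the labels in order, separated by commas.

I, IV, II, III

I: 1500/755 ≈ 1.987 → |1.987 − 2.000| = 0.013
II: 1533/829 ≈ 1.849 → |1.849 − 2.000| = 0.151
III: 2038/1139 ≈ 1.789 → |1.789 − 2.000| = 0.211
IV: 2625/1337 ≈ 1.963 → |1.963 − 2.000| = 0.037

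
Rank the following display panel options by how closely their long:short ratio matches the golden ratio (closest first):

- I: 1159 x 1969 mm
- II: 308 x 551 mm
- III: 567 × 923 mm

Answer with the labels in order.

III, I, II

I: 1969/1159 ≈ 1.699 → |1.699 − 1.618| = 0.081
II: 551/308 ≈ 1.789 → |1.789 − 1.618| = 0.171
III: 923/567 ≈ 1.628 → |1.628 − 1.618| = 0.010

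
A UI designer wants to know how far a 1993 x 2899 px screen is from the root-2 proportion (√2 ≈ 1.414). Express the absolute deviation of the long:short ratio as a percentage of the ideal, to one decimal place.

2.9%

Ratio = 2899 / 1993 ≈ 1.4546.
Ideal root-2 ≈ 1.4142. |1.4546 − 1.4142| / 1.4142 ≈ 2.86% → 2.9%.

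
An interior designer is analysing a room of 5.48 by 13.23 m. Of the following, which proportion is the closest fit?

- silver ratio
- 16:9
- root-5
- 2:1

13.23/5.48 ≈ 2.414. Nearest candidates are silver ratio (2.414, off by 0.000) and root-5 (2.236, off by 0.178).

silver ratio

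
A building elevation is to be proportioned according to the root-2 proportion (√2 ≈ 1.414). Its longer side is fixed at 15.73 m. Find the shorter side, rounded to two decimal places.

root-2 ≈ 1.41421.
Shorter side = 15.73 ÷ 1.41421 ≈ 11.1228 → 11.12 m.

11.12 m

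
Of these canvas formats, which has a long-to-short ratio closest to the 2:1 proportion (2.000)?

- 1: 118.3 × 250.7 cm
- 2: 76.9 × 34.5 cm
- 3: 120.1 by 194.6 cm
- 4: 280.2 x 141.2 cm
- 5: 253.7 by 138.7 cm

Ratios (long/short): 1 ≈ 2.119; 2 ≈ 2.229; 3 ≈ 1.620; 4 ≈ 1.984; 5 ≈ 1.829.
2:1 ≈ 2.000; option 4 is nearest (Δ 0.016).

4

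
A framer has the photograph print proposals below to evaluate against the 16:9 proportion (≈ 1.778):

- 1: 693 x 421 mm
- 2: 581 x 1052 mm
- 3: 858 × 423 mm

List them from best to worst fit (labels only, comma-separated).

Ratios: 1 = 693 / 421 ≈ 1.646; 2 = 1052 / 581 ≈ 1.811; 3 = 858 / 423 ≈ 2.028.
|Δ from 1.778|: 1 0.132; 2 0.033; 3 0.250.

2, 1, 3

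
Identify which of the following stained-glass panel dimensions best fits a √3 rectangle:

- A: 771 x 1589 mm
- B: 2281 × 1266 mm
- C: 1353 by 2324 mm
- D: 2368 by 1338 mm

Ratios (long/short): A ≈ 2.061; B ≈ 1.802; C ≈ 1.718; D ≈ 1.770.
root-3 ≈ 1.732; option C is nearest (Δ 0.014).

C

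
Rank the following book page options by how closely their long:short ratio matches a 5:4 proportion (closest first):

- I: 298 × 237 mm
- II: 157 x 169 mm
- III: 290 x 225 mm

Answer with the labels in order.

I, III, II

Ratios: I = 298 / 237 ≈ 1.257; II = 169 / 157 ≈ 1.076; III = 290 / 225 ≈ 1.289.
|Δ from 1.250|: I 0.007; II 0.174; III 0.039.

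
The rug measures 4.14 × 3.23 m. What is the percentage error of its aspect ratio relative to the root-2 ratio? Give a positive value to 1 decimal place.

Ratio = 4.14 / 3.23 ≈ 1.2817.
Ideal root-2 ≈ 1.4142. |1.2817 − 1.4142| / 1.4142 ≈ 9.37% → 9.4%.

9.4%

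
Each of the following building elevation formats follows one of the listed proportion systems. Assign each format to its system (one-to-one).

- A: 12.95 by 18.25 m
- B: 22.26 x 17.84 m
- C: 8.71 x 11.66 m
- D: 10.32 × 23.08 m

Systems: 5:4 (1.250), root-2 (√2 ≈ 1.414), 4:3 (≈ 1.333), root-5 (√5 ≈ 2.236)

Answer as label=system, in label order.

A = 18.25/12.95 ≈ 1.409 → root-2 (1.414)
B = 22.26/17.84 ≈ 1.248 → 5:4 (1.250)
C = 11.66/8.71 ≈ 1.339 → 4:3 (1.333)
D = 23.08/10.32 ≈ 2.236 → root-5 (2.236)

A=root-2, B=5:4, C=4:3, D=root-5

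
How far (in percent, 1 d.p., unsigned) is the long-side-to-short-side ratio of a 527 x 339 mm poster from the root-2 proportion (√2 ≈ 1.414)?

Ratio = 527 / 339 ≈ 1.5546.
Ideal root-2 ≈ 1.4142. |1.5546 − 1.4142| / 1.4142 ≈ 9.93% → 9.9%.

9.9%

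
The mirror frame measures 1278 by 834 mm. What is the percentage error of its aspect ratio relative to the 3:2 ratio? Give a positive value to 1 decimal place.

2.2%

Ratio = 1278 / 834 ≈ 1.5324.
Ideal 3:2 = 1.5000. |1.5324 − 1.5000| / 1.5000 ≈ 2.16% → 2.2%.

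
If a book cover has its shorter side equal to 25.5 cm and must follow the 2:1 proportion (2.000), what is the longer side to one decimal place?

2:1 = 2.00000.
Longer side = 25.5 × 2.00000 ≈ 51.000 → 51.0 cm.

51.0 cm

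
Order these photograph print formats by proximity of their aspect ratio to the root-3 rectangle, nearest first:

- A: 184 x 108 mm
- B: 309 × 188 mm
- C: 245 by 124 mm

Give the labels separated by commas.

Ratios: A = 184 / 108 ≈ 1.704; B = 309 / 188 ≈ 1.644; C = 245 / 124 ≈ 1.976.
|Δ from 1.732|: A 0.028; B 0.088; C 0.244.

A, B, C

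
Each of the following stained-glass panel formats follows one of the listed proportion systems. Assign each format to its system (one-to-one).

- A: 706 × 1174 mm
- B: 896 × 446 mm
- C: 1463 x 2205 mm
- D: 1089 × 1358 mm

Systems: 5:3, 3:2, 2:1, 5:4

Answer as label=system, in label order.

A=5:3, B=2:1, C=3:2, D=5:4

A = 1174/706 ≈ 1.663 → 5:3 (1.667)
B = 896/446 ≈ 2.009 → 2:1 (2.000)
C = 2205/1463 ≈ 1.507 → 3:2 (1.500)
D = 1358/1089 ≈ 1.247 → 5:4 (1.250)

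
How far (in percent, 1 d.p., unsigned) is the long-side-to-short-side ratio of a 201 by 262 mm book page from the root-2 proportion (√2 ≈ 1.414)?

Ratio = 262 / 201 ≈ 1.3035.
Ideal root-2 ≈ 1.4142. |1.3035 − 1.4142| / 1.4142 ≈ 7.83% → 7.8%.

7.8%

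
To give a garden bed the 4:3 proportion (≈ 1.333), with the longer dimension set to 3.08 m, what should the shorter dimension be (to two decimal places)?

2.31 m

4:3 ≈ 1.33333.
Shorter side = 3.08 ÷ 1.33333 ≈ 2.3100 → 2.31 m.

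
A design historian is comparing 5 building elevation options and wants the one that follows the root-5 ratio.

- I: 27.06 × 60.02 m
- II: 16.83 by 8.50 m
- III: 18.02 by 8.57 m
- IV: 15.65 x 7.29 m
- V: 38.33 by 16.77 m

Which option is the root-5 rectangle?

I

Ratios (long/short): I ≈ 2.218; II ≈ 1.980; III ≈ 2.103; IV ≈ 2.147; V ≈ 2.286.
root-5 ≈ 2.236; option I is nearest (Δ 0.018).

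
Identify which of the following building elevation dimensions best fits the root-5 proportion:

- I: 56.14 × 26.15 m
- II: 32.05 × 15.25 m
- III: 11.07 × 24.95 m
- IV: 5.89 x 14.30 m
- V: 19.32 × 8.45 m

III

Target root-5 ≈ 2.236.
I: 2.147 (Δ0.089)  II: 2.102 (Δ0.134)  III: 2.254 (Δ0.018)  IV: 2.428 (Δ0.192)  V: 2.286 (Δ0.050)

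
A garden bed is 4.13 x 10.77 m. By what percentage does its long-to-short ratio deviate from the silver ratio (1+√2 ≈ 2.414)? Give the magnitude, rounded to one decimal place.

Ratio = 10.77 / 4.13 ≈ 2.6077.
Ideal silver ratio ≈ 2.4142. |2.6077 − 2.4142| / 2.4142 ≈ 8.02% → 8.0%.

8.0%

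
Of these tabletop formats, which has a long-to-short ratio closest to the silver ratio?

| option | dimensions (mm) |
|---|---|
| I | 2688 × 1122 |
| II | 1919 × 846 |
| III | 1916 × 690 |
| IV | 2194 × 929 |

Ratios (long/short): I ≈ 2.396; II ≈ 2.268; III ≈ 2.777; IV ≈ 2.362.
silver ratio ≈ 2.414; option I is nearest (Δ 0.018).

I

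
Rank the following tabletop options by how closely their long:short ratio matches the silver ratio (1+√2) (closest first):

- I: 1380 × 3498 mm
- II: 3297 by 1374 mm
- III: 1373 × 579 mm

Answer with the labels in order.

I: 3498/1380 ≈ 2.535 → |2.535 − 2.414| = 0.121
II: 3297/1374 ≈ 2.400 → |2.400 − 2.414| = 0.014
III: 1373/579 ≈ 2.371 → |2.371 − 2.414| = 0.043

II, III, I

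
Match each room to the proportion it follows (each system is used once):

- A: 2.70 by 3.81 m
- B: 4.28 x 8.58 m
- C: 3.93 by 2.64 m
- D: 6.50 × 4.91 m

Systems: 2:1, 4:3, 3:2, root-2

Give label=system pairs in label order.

Ratios: A ≈ 1.411; B ≈ 2.005; C ≈ 1.489; D ≈ 1.324.
Targets: 2:1 ≈ 2.000; 4:3 ≈ 1.333; 3:2 ≈ 1.500; root-2 ≈ 1.414.

A=root-2, B=2:1, C=3:2, D=4:3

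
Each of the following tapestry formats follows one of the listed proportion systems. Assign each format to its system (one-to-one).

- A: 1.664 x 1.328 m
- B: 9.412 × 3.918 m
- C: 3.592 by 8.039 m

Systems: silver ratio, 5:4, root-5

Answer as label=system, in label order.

A=5:4, B=silver ratio, C=root-5

Ratios: A ≈ 1.253; B ≈ 2.402; C ≈ 2.238.
Targets: silver ratio ≈ 2.414; 5:4 ≈ 1.250; root-5 ≈ 2.236.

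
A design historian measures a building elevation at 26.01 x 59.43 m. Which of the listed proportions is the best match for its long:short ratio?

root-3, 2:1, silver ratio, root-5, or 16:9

root-5

59.43/26.01 ≈ 2.285. Nearest candidates are root-5 (2.236, off by 0.049) and silver ratio (2.414, off by 0.129).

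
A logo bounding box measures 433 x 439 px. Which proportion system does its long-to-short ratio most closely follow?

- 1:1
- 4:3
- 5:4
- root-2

Ratio = 439 / 433 ≈ 1.014.
Distances: 1:1 1.000 (Δ 0.014); 4:3 1.333 (Δ 0.319); 5:4 1.250 (Δ 0.236); root-2 1.414 (Δ 0.400).

1:1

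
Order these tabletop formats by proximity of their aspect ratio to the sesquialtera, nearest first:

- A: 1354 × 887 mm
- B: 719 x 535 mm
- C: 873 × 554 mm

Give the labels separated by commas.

Ratios: A = 1354 / 887 ≈ 1.526; B = 719 / 535 ≈ 1.344; C = 873 / 554 ≈ 1.576.
|Δ from 1.500|: A 0.026; B 0.156; C 0.076.

A, C, B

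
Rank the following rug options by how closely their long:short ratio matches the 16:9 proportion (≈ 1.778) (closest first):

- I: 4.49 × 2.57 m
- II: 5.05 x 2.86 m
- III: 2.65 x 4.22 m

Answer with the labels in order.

I: 4.49/2.57 ≈ 1.747 → |1.747 − 1.778| = 0.031
II: 5.05/2.86 ≈ 1.766 → |1.766 − 1.778| = 0.012
III: 4.22/2.65 ≈ 1.592 → |1.592 − 1.778| = 0.186

II, I, III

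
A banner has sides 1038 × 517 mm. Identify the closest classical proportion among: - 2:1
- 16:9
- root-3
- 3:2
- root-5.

1038/517 ≈ 2.008. Nearest candidates are 2:1 (2.000, off by 0.008) and root-5 (2.236, off by 0.228).

2:1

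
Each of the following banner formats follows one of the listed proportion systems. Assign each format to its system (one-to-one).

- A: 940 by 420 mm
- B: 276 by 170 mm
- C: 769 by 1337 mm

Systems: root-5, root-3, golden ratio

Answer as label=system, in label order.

A=root-5, B=golden ratio, C=root-3

A = 940/420 ≈ 2.238 → root-5 (2.236)
B = 276/170 ≈ 1.624 → golden ratio (1.618)
C = 1337/769 ≈ 1.739 → root-3 (1.732)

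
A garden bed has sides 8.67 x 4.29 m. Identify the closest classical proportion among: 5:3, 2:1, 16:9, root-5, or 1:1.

Ratio = 8.67 / 4.29 ≈ 2.021.
Distances: 5:3 1.667 (Δ 0.354); 2:1 2.000 (Δ 0.021); 16:9 1.778 (Δ 0.243); root-5 2.236 (Δ 0.215); 1:1 1.000 (Δ 1.021).

2:1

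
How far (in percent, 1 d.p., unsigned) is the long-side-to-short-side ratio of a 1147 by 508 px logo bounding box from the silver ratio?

6.5%

Ratio = 1147 / 508 ≈ 2.2579.
Ideal silver ratio ≈ 2.4142. |2.2579 − 2.4142| / 2.4142 ≈ 6.47% → 6.5%.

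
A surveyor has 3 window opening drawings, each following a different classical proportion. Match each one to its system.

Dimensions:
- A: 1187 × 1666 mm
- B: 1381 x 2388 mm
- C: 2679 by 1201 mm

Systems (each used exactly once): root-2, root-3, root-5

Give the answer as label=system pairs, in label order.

A=root-2, B=root-3, C=root-5

Ratios: A ≈ 1.404; B ≈ 1.729; C ≈ 2.231.
Targets: root-2 ≈ 1.414; root-3 ≈ 1.732; root-5 ≈ 2.236.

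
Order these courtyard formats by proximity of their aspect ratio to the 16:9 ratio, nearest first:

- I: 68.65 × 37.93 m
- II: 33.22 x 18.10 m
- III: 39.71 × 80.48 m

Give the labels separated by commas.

I: 68.65/37.93 ≈ 1.810 → |1.810 − 1.778| = 0.032
II: 33.22/18.10 ≈ 1.835 → |1.835 − 1.778| = 0.057
III: 80.48/39.71 ≈ 2.027 → |2.027 − 1.778| = 0.249

I, II, III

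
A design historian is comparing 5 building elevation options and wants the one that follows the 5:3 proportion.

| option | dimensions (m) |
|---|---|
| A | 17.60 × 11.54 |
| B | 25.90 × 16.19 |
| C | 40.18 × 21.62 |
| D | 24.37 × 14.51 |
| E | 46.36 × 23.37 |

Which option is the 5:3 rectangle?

Ratios (long/short): A ≈ 1.525; B ≈ 1.600; C ≈ 1.858; D ≈ 1.680; E ≈ 1.984.
5:3 ≈ 1.667; option D is nearest (Δ 0.013).

D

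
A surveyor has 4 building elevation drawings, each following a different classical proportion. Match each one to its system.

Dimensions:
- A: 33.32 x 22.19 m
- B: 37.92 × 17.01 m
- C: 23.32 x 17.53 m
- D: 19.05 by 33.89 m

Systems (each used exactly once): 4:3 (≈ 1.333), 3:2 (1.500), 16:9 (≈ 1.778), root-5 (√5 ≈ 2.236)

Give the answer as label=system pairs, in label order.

Ratios: A ≈ 1.502; B ≈ 2.229; C ≈ 1.330; D ≈ 1.779.
Targets: 4:3 ≈ 1.333; 3:2 ≈ 1.500; 16:9 ≈ 1.778; root-5 ≈ 2.236.

A=3:2, B=root-5, C=4:3, D=16:9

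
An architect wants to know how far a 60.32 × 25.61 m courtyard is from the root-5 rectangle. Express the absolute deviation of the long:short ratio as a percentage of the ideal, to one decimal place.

Ratio = 60.32 / 25.61 ≈ 2.3553.
Ideal root-5 ≈ 2.2361. |2.3553 − 2.2361| / 2.2361 ≈ 5.33% → 5.3%.

5.3%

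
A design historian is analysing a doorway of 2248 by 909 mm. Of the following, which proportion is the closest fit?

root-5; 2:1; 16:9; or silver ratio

silver ratio

2248/909 ≈ 2.473. Nearest candidates are silver ratio (2.414, off by 0.059) and root-5 (2.236, off by 0.237).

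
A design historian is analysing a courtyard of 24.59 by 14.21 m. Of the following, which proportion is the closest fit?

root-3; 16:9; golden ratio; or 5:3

root-3

24.59/14.21 ≈ 1.730. Nearest candidates are root-3 (1.732, off by 0.002) and 16:9 (1.778, off by 0.048).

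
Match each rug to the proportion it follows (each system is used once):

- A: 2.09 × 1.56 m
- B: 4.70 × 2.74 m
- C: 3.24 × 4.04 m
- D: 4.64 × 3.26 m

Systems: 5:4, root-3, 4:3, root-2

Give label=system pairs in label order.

A=4:3, B=root-3, C=5:4, D=root-2

A = 2.09/1.56 ≈ 1.340 → 4:3 (1.333)
B = 4.70/2.74 ≈ 1.715 → root-3 (1.732)
C = 4.04/3.24 ≈ 1.247 → 5:4 (1.250)
D = 4.64/3.26 ≈ 1.423 → root-2 (1.414)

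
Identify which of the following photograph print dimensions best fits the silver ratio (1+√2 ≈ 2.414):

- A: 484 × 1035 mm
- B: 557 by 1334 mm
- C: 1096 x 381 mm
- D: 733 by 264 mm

B

Ratios (long/short): A ≈ 2.138; B ≈ 2.395; C ≈ 2.877; D ≈ 2.777.
silver ratio ≈ 2.414; option B is nearest (Δ 0.019).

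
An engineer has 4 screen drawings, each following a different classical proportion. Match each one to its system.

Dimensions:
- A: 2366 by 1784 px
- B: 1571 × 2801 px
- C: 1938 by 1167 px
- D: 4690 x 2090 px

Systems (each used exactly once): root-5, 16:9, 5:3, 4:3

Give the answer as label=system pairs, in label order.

A=4:3, B=16:9, C=5:3, D=root-5

A = 2366/1784 ≈ 1.326 → 4:3 (1.333)
B = 2801/1571 ≈ 1.783 → 16:9 (1.778)
C = 1938/1167 ≈ 1.661 → 5:3 (1.667)
D = 4690/2090 ≈ 2.244 → root-5 (2.236)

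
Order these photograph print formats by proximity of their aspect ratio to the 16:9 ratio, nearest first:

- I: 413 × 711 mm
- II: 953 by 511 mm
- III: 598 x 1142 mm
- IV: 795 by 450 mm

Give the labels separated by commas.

IV, I, II, III

I: 711/413 ≈ 1.722 → |1.722 − 1.778| = 0.056
II: 953/511 ≈ 1.865 → |1.865 − 1.778| = 0.087
III: 1142/598 ≈ 1.910 → |1.910 − 1.778| = 0.132
IV: 795/450 ≈ 1.767 → |1.767 − 1.778| = 0.011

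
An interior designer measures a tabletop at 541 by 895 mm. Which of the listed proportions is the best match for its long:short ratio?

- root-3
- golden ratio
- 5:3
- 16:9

895/541 ≈ 1.654. Nearest candidates are 5:3 (1.667, off by 0.013) and golden ratio (1.618, off by 0.036).

5:3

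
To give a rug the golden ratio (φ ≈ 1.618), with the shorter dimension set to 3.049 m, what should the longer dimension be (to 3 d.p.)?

golden ratio ≈ 1.61803.
Longer side = 3.049 × 1.61803 ≈ 4.93337 → 4.933 m.

4.933 m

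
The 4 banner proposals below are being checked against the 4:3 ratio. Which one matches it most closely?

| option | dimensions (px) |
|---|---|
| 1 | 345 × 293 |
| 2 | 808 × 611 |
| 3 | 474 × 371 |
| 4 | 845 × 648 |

Ratios (long/short): 1 ≈ 1.177; 2 ≈ 1.322; 3 ≈ 1.278; 4 ≈ 1.304.
4:3 ≈ 1.333; option 2 is nearest (Δ 0.011).

2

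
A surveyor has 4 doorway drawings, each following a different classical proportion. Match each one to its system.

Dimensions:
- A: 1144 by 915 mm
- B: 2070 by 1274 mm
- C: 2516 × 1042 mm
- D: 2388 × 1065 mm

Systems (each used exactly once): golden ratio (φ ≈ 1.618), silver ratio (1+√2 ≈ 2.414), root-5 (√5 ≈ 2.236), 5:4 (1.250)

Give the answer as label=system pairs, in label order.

A=5:4, B=golden ratio, C=silver ratio, D=root-5

A = 1144/915 ≈ 1.250 → 5:4 (1.250)
B = 2070/1274 ≈ 1.625 → golden ratio (1.618)
C = 2516/1042 ≈ 2.415 → silver ratio (2.414)
D = 2388/1065 ≈ 2.242 → root-5 (2.236)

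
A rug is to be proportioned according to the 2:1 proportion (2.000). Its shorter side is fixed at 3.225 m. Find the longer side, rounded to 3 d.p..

6.450 m

2:1 = 2.00000.
Longer side = 3.225 × 2.00000 ≈ 6.45000 → 6.450 m.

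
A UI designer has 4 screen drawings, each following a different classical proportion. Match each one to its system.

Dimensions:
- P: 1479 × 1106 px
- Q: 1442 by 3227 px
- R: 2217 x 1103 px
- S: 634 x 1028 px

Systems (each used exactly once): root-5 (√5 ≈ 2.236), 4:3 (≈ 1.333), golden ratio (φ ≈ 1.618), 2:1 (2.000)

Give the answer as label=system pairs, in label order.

Ratios: P ≈ 1.337; Q ≈ 2.238; R ≈ 2.010; S ≈ 1.621.
Targets: root-5 ≈ 2.236; 4:3 ≈ 1.333; golden ratio ≈ 1.618; 2:1 ≈ 2.000.

P=4:3, Q=root-5, R=2:1, S=golden ratio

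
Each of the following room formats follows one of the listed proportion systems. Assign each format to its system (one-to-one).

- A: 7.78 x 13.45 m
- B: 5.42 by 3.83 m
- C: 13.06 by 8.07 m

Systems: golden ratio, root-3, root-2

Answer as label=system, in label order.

A = 13.45/7.78 ≈ 1.729 → root-3 (1.732)
B = 5.42/3.83 ≈ 1.415 → root-2 (1.414)
C = 13.06/8.07 ≈ 1.618 → golden ratio (1.618)

A=root-3, B=root-2, C=golden ratio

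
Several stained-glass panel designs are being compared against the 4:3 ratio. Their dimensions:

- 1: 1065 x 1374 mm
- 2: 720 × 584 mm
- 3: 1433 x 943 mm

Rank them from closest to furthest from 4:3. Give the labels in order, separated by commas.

1: 1374/1065 ≈ 1.290 → |1.290 − 1.333| = 0.043
2: 720/584 ≈ 1.233 → |1.233 − 1.333| = 0.100
3: 1433/943 ≈ 1.520 → |1.520 − 1.333| = 0.187

1, 2, 3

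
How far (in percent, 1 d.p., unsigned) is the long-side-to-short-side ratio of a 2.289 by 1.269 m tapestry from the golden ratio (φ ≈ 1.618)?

11.5%

Ratio = 2.289 / 1.269 ≈ 1.8038.
Ideal golden ratio ≈ 1.6180. |1.8038 − 1.6180| / 1.6180 ≈ 11.48% → 11.5%.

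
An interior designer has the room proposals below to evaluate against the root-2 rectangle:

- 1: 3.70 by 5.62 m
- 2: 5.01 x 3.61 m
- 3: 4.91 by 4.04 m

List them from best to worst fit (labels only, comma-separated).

2, 1, 3

Ratios: 1 = 5.62 / 3.70 ≈ 1.519; 2 = 5.01 / 3.61 ≈ 1.388; 3 = 4.91 / 4.04 ≈ 1.215.
|Δ from 1.414|: 1 0.105; 2 0.026; 3 0.199.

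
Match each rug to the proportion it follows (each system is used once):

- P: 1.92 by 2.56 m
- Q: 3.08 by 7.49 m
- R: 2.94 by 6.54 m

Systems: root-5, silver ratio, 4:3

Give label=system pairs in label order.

Ratios: P ≈ 1.333; Q ≈ 2.432; R ≈ 2.224.
Targets: root-5 ≈ 2.236; silver ratio ≈ 2.414; 4:3 ≈ 1.333.

P=4:3, Q=silver ratio, R=root-5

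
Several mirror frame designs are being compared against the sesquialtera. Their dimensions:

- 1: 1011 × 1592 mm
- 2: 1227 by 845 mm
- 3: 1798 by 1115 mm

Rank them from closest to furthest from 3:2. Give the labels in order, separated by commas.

2, 1, 3

Ratios: 1 = 1592 / 1011 ≈ 1.575; 2 = 1227 / 845 ≈ 1.452; 3 = 1798 / 1115 ≈ 1.613.
|Δ from 1.500|: 1 0.075; 2 0.048; 3 0.113.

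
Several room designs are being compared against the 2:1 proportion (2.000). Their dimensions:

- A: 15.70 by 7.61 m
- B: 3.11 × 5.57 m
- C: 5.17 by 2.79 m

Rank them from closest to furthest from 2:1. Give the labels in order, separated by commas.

A, C, B

A: 15.70/7.61 ≈ 2.063 → |2.063 − 2.000| = 0.063
B: 5.57/3.11 ≈ 1.791 → |1.791 − 2.000| = 0.209
C: 5.17/2.79 ≈ 1.853 → |1.853 − 2.000| = 0.147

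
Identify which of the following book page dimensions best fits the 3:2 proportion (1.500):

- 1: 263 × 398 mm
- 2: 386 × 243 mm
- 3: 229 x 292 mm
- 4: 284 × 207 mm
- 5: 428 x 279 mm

1

Target 3:2 ≈ 1.500.
1: 1.513 (Δ0.013)  2: 1.588 (Δ0.088)  3: 1.275 (Δ0.225)  4: 1.372 (Δ0.128)  5: 1.534 (Δ0.034)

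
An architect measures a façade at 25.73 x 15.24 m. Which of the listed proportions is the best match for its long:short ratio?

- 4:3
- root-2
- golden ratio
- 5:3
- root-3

Ratio = 25.73 / 15.24 ≈ 1.688.
Distances: 4:3 1.333 (Δ 0.355); root-2 1.414 (Δ 0.274); golden ratio 1.618 (Δ 0.070); 5:3 1.667 (Δ 0.021); root-3 1.732 (Δ 0.044).

5:3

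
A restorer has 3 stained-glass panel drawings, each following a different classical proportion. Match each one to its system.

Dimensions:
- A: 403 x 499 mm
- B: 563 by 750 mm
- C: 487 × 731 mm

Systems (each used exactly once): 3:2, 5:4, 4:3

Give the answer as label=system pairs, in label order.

A=5:4, B=4:3, C=3:2

A = 499/403 ≈ 1.238 → 5:4 (1.250)
B = 750/563 ≈ 1.332 → 4:3 (1.333)
C = 731/487 ≈ 1.501 → 3:2 (1.500)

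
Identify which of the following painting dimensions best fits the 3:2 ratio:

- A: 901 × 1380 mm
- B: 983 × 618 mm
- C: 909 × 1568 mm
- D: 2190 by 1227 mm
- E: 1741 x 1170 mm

E

Target 3:2 ≈ 1.500.
A: 1.532 (Δ0.032)  B: 1.591 (Δ0.091)  C: 1.725 (Δ0.225)  D: 1.785 (Δ0.285)  E: 1.488 (Δ0.012)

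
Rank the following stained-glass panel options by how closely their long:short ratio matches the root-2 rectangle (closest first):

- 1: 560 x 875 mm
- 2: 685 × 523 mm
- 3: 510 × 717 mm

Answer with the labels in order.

3, 2, 1

1: 875/560 ≈ 1.562 → |1.562 − 1.414| = 0.148
2: 685/523 ≈ 1.310 → |1.310 − 1.414| = 0.104
3: 717/510 ≈ 1.406 → |1.406 − 1.414| = 0.008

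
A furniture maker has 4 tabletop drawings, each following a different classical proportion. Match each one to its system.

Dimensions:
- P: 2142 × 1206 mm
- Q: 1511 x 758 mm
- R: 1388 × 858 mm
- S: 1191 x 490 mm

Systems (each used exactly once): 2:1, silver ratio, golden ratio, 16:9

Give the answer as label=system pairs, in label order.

P = 2142/1206 ≈ 1.776 → 16:9 (1.778)
Q = 1511/758 ≈ 1.993 → 2:1 (2.000)
R = 1388/858 ≈ 1.618 → golden ratio (1.618)
S = 1191/490 ≈ 2.431 → silver ratio (2.414)

P=16:9, Q=2:1, R=golden ratio, S=silver ratio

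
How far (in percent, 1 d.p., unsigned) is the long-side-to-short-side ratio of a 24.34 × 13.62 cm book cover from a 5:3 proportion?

7.2%

Ratio = 24.34 / 13.62 ≈ 1.7871.
Ideal 5:3 ≈ 1.6667. |1.7871 − 1.6667| / 1.6667 ≈ 7.22% → 7.2%.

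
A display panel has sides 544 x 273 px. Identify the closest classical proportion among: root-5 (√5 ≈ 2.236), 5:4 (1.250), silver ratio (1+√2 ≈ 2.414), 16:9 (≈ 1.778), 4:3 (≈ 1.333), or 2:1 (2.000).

2:1

544/273 ≈ 1.993. Nearest candidates are 2:1 (2.000, off by 0.007) and 16:9 (1.778, off by 0.215).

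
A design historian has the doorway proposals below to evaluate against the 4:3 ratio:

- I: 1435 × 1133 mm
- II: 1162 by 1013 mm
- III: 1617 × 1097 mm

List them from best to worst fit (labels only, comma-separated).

Ratios: I = 1435 / 1133 ≈ 1.267; II = 1162 / 1013 ≈ 1.147; III = 1617 / 1097 ≈ 1.474.
|Δ from 1.333|: I 0.066; II 0.186; III 0.141.

I, III, II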